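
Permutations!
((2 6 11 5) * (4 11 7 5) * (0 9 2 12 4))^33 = ((0 9 2 6 7 5 12 4 11))^33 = (0 12 6)(2 11 5)(4 7 9)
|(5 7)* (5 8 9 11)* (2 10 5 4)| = 8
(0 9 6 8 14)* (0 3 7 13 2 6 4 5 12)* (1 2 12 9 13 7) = (0 13 12)(1 2 6 8 14 3)(4 5 9) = [13, 2, 6, 1, 5, 9, 8, 7, 14, 4, 10, 11, 0, 12, 3]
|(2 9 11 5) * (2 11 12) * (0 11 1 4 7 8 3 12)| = 11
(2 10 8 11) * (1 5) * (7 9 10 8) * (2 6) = (1 5)(2 8 11 6)(7 9 10) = [0, 5, 8, 3, 4, 1, 2, 9, 11, 10, 7, 6]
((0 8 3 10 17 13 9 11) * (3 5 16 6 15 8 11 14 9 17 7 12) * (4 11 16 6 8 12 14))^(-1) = (0 11 4 9 14 7 10 3 12 15 6 5 8 16)(13 17)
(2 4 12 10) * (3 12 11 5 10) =(2 4 11 5 10)(3 12) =[0, 1, 4, 12, 11, 10, 6, 7, 8, 9, 2, 5, 3]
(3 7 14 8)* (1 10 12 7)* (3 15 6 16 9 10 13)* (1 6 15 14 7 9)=(1 13 3 6 16)(8 14)(9 10 12)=[0, 13, 2, 6, 4, 5, 16, 7, 14, 10, 12, 11, 9, 3, 8, 15, 1]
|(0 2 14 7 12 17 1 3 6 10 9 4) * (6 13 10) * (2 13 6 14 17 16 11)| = |(0 13 10 9 4)(1 3 6 14 7 12 16 11 2 17)| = 10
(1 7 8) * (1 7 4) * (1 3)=(1 4 3)(7 8)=[0, 4, 2, 1, 3, 5, 6, 8, 7]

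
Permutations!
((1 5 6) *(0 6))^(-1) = ((0 6 1 5))^(-1) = (0 5 1 6)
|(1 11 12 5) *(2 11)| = 5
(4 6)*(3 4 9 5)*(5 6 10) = (3 4 10 5)(6 9) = [0, 1, 2, 4, 10, 3, 9, 7, 8, 6, 5]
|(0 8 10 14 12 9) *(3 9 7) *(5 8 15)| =|(0 15 5 8 10 14 12 7 3 9)| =10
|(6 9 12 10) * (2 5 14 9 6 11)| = |(2 5 14 9 12 10 11)| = 7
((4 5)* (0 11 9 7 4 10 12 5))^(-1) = ((0 11 9 7 4)(5 10 12))^(-1) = (0 4 7 9 11)(5 12 10)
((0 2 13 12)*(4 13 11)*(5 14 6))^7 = ((0 2 11 4 13 12)(5 14 6))^7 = (0 2 11 4 13 12)(5 14 6)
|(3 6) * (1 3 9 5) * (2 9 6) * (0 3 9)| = |(0 3 2)(1 9 5)| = 3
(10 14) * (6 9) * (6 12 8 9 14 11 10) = (6 14)(8 9 12)(10 11) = [0, 1, 2, 3, 4, 5, 14, 7, 9, 12, 11, 10, 8, 13, 6]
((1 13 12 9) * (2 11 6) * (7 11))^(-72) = (13)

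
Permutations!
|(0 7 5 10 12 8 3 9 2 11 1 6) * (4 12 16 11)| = |(0 7 5 10 16 11 1 6)(2 4 12 8 3 9)| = 24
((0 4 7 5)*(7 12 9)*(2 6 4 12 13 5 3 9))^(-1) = (0 5 13 4 6 2 12)(3 7 9)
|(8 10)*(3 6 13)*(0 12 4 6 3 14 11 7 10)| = |(0 12 4 6 13 14 11 7 10 8)| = 10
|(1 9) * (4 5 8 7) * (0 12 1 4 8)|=6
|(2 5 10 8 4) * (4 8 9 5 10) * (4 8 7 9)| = 12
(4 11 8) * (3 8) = (3 8 4 11) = [0, 1, 2, 8, 11, 5, 6, 7, 4, 9, 10, 3]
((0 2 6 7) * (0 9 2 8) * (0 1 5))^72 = ((0 8 1 5)(2 6 7 9))^72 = (9)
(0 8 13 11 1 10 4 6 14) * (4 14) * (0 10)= [8, 0, 2, 3, 6, 5, 4, 7, 13, 9, 14, 1, 12, 11, 10]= (0 8 13 11 1)(4 6)(10 14)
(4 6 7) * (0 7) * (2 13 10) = (0 7 4 6)(2 13 10) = [7, 1, 13, 3, 6, 5, 0, 4, 8, 9, 2, 11, 12, 10]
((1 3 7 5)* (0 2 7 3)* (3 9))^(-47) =(0 5 2 1 7)(3 9)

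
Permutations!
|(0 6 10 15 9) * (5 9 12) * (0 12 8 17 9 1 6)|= |(1 6 10 15 8 17 9 12 5)|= 9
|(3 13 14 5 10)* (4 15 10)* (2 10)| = 8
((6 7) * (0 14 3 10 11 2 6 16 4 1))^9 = (0 4 7 2 10 14 1 16 6 11 3)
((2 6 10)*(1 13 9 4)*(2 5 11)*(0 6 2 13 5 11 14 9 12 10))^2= (1 14 4 5 9)(10 13)(11 12)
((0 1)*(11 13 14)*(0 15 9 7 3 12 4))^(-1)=(0 4 12 3 7 9 15 1)(11 14 13)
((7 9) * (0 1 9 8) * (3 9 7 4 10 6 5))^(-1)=((0 1 7 8)(3 9 4 10 6 5))^(-1)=(0 8 7 1)(3 5 6 10 4 9)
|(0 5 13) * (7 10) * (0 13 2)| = 6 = |(13)(0 5 2)(7 10)|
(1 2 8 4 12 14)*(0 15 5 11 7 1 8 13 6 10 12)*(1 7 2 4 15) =(0 1 4)(2 13 6 10 12 14 8 15 5 11) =[1, 4, 13, 3, 0, 11, 10, 7, 15, 9, 12, 2, 14, 6, 8, 5]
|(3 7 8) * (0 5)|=6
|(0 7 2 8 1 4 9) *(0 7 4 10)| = |(0 4 9 7 2 8 1 10)| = 8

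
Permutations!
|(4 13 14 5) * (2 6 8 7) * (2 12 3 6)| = |(3 6 8 7 12)(4 13 14 5)| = 20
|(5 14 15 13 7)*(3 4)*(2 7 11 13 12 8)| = |(2 7 5 14 15 12 8)(3 4)(11 13)| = 14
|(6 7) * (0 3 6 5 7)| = 6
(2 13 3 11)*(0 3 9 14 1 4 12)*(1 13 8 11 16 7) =(0 3 16 7 1 4 12)(2 8 11)(9 14 13) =[3, 4, 8, 16, 12, 5, 6, 1, 11, 14, 10, 2, 0, 9, 13, 15, 7]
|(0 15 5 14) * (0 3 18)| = |(0 15 5 14 3 18)| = 6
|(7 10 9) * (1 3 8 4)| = 12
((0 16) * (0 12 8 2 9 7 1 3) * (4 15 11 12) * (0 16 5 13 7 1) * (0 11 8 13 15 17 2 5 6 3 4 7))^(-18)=(0 12 7 3)(1 17 9 4 2)(6 13 11 16)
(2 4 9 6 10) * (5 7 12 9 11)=[0, 1, 4, 3, 11, 7, 10, 12, 8, 6, 2, 5, 9]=(2 4 11 5 7 12 9 6 10)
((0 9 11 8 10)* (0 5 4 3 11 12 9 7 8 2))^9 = (9 12)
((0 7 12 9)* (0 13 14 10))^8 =(0 7 12 9 13 14 10)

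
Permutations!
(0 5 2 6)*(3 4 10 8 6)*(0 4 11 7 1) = [5, 0, 3, 11, 10, 2, 4, 1, 6, 9, 8, 7] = (0 5 2 3 11 7 1)(4 10 8 6)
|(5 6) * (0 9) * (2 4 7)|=6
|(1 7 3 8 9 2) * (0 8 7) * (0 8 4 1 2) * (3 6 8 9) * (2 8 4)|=|(0 2 8 3 7 6 4 1 9)|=9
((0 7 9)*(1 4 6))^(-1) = ((0 7 9)(1 4 6))^(-1) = (0 9 7)(1 6 4)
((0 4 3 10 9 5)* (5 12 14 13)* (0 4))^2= (3 9 14 5)(4 10 12 13)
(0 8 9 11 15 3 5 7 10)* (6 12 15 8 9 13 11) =(0 9 6 12 15 3 5 7 10)(8 13 11) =[9, 1, 2, 5, 4, 7, 12, 10, 13, 6, 0, 8, 15, 11, 14, 3]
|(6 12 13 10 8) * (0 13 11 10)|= 10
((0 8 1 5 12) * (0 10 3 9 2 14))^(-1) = (0 14 2 9 3 10 12 5 1 8)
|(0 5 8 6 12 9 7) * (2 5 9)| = 15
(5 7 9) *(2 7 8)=(2 7 9 5 8)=[0, 1, 7, 3, 4, 8, 6, 9, 2, 5]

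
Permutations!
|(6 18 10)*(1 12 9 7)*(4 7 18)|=|(1 12 9 18 10 6 4 7)|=8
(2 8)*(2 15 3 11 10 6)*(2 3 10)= (2 8 15 10 6 3 11)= [0, 1, 8, 11, 4, 5, 3, 7, 15, 9, 6, 2, 12, 13, 14, 10]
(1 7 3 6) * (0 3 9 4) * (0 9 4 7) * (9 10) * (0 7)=(0 3 6 1 7 4 10 9)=[3, 7, 2, 6, 10, 5, 1, 4, 8, 0, 9]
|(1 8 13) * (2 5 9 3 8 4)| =|(1 4 2 5 9 3 8 13)| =8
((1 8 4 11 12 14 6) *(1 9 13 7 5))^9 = (1 7 9 14 11 8 5 13 6 12 4)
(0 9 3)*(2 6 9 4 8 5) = (0 4 8 5 2 6 9 3) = [4, 1, 6, 0, 8, 2, 9, 7, 5, 3]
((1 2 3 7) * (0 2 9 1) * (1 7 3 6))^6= (9)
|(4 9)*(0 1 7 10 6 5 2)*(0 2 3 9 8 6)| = |(0 1 7 10)(3 9 4 8 6 5)| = 12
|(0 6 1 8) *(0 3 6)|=4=|(1 8 3 6)|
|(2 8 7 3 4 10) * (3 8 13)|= |(2 13 3 4 10)(7 8)|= 10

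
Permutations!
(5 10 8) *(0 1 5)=(0 1 5 10 8)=[1, 5, 2, 3, 4, 10, 6, 7, 0, 9, 8]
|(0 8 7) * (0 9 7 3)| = 6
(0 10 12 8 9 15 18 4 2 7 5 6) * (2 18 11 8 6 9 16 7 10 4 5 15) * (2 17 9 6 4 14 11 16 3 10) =(0 14 11 8 3 10 12 4 18 5 6)(7 15 16)(9 17) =[14, 1, 2, 10, 18, 6, 0, 15, 3, 17, 12, 8, 4, 13, 11, 16, 7, 9, 5]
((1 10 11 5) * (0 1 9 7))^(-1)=(0 7 9 5 11 10 1)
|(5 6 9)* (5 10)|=|(5 6 9 10)|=4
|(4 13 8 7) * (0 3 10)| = 12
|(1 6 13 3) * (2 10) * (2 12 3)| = 7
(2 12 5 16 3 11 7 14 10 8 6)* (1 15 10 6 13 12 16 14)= (1 15 10 8 13 12 5 14 6 2 16 3 11 7)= [0, 15, 16, 11, 4, 14, 2, 1, 13, 9, 8, 7, 5, 12, 6, 10, 3]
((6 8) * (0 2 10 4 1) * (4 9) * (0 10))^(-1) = (0 2)(1 4 9 10)(6 8) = ((0 2)(1 10 9 4)(6 8))^(-1)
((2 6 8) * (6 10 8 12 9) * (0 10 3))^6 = (12)(0 10 8 2 3)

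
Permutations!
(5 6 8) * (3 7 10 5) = (3 7 10 5 6 8) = [0, 1, 2, 7, 4, 6, 8, 10, 3, 9, 5]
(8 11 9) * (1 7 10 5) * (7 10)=(1 10 5)(8 11 9)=[0, 10, 2, 3, 4, 1, 6, 7, 11, 8, 5, 9]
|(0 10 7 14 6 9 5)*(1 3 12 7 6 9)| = 10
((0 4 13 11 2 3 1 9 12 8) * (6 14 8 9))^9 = ((0 4 13 11 2 3 1 6 14 8)(9 12))^9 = (0 8 14 6 1 3 2 11 13 4)(9 12)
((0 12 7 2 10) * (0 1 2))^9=(12)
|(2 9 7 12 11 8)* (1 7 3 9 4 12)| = |(1 7)(2 4 12 11 8)(3 9)| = 10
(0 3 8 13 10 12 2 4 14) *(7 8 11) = [3, 1, 4, 11, 14, 5, 6, 8, 13, 9, 12, 7, 2, 10, 0] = (0 3 11 7 8 13 10 12 2 4 14)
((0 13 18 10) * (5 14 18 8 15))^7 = ((0 13 8 15 5 14 18 10))^7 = (0 10 18 14 5 15 8 13)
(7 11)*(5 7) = (5 7 11) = [0, 1, 2, 3, 4, 7, 6, 11, 8, 9, 10, 5]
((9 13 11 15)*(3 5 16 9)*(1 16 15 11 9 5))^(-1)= (1 3 15 5 16)(9 13)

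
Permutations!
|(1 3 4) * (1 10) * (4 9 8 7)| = |(1 3 9 8 7 4 10)| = 7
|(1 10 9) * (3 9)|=|(1 10 3 9)|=4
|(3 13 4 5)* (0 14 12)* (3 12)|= 7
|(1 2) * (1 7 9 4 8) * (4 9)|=5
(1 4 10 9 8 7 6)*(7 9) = (1 4 10 7 6)(8 9) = [0, 4, 2, 3, 10, 5, 1, 6, 9, 8, 7]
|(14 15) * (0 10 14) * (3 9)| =4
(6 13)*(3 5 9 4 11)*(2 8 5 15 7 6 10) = [0, 1, 8, 15, 11, 9, 13, 6, 5, 4, 2, 3, 12, 10, 14, 7] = (2 8 5 9 4 11 3 15 7 6 13 10)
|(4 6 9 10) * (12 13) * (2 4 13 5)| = |(2 4 6 9 10 13 12 5)| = 8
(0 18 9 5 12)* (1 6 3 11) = (0 18 9 5 12)(1 6 3 11) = [18, 6, 2, 11, 4, 12, 3, 7, 8, 5, 10, 1, 0, 13, 14, 15, 16, 17, 9]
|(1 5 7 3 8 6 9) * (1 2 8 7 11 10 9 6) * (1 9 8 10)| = |(1 5 11)(2 10 8 9)(3 7)| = 12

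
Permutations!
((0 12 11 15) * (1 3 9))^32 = ((0 12 11 15)(1 3 9))^32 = (15)(1 9 3)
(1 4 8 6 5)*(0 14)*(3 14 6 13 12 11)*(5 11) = [6, 4, 2, 14, 8, 1, 11, 7, 13, 9, 10, 3, 5, 12, 0] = (0 6 11 3 14)(1 4 8 13 12 5)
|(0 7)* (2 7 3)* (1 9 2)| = 6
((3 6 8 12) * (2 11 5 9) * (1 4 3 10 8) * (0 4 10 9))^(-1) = ((0 4 3 6 1 10 8 12 9 2 11 5))^(-1) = (0 5 11 2 9 12 8 10 1 6 3 4)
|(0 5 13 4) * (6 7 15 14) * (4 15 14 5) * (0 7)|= |(0 4 7 14 6)(5 13 15)|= 15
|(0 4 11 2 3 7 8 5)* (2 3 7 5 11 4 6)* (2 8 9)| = |(0 6 8 11 3 5)(2 7 9)| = 6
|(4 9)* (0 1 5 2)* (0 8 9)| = 7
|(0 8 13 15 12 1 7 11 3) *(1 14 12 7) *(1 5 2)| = 42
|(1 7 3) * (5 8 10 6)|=12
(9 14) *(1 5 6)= (1 5 6)(9 14)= [0, 5, 2, 3, 4, 6, 1, 7, 8, 14, 10, 11, 12, 13, 9]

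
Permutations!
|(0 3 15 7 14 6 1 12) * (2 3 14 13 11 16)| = |(0 14 6 1 12)(2 3 15 7 13 11 16)| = 35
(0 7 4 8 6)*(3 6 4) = [7, 1, 2, 6, 8, 5, 0, 3, 4] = (0 7 3 6)(4 8)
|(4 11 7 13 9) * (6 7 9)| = 3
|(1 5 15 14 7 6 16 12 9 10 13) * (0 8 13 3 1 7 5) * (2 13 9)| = 6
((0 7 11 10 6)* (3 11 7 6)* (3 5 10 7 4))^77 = (0 6)(3 11 7 4)(5 10)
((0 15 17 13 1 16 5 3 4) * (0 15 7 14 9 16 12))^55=(0 9 3 17 12 14 5 15 1 7 16 4 13)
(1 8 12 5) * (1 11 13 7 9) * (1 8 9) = (1 9 8 12 5 11 13 7) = [0, 9, 2, 3, 4, 11, 6, 1, 12, 8, 10, 13, 5, 7]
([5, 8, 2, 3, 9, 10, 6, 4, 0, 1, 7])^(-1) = (0 8 1 9 4 7 10 5)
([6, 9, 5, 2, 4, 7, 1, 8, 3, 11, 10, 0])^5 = [0, 1, 2, 3, 4, 5, 6, 7, 8, 9, 10, 11]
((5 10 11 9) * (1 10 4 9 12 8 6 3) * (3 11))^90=(6 12)(8 11)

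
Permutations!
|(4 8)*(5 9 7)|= 6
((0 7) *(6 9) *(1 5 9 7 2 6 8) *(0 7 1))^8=((0 2 6 1 5 9 8))^8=(0 2 6 1 5 9 8)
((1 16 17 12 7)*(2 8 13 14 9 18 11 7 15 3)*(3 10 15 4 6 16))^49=(1 7 11 18 9 14 13 8 2 3)(4 12 17 16 6)(10 15)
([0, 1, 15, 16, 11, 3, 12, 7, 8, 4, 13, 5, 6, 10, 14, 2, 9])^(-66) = [0, 1, 2, 3, 4, 5, 6, 7, 8, 9, 10, 11, 12, 13, 14, 15, 16]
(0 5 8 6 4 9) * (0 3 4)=(0 5 8 6)(3 4 9)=[5, 1, 2, 4, 9, 8, 0, 7, 6, 3]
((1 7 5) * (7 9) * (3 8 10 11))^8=((1 9 7 5)(3 8 10 11))^8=(11)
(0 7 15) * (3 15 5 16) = (0 7 5 16 3 15) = [7, 1, 2, 15, 4, 16, 6, 5, 8, 9, 10, 11, 12, 13, 14, 0, 3]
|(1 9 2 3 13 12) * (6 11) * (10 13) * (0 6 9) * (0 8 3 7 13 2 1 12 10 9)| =|(0 6 11)(1 8 3 9)(2 7 13 10)| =12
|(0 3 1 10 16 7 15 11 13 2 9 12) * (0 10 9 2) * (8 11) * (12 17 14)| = 14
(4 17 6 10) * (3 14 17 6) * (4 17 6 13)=[0, 1, 2, 14, 13, 5, 10, 7, 8, 9, 17, 11, 12, 4, 6, 15, 16, 3]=(3 14 6 10 17)(4 13)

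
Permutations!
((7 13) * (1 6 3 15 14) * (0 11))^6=(1 6 3 15 14)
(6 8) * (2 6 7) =[0, 1, 6, 3, 4, 5, 8, 2, 7] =(2 6 8 7)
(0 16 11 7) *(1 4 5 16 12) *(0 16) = [12, 4, 2, 3, 5, 0, 6, 16, 8, 9, 10, 7, 1, 13, 14, 15, 11] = (0 12 1 4 5)(7 16 11)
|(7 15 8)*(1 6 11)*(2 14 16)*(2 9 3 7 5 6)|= 12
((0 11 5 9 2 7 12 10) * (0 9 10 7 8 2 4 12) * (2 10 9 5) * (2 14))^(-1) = ((0 11 14 2 8 10 5 9 4 12 7))^(-1) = (0 7 12 4 9 5 10 8 2 14 11)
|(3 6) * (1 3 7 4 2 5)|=|(1 3 6 7 4 2 5)|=7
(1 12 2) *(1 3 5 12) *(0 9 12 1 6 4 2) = (0 9 12)(1 6 4 2 3 5) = [9, 6, 3, 5, 2, 1, 4, 7, 8, 12, 10, 11, 0]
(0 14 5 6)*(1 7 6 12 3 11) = (0 14 5 12 3 11 1 7 6) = [14, 7, 2, 11, 4, 12, 0, 6, 8, 9, 10, 1, 3, 13, 5]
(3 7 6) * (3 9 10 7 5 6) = (3 5 6 9 10 7) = [0, 1, 2, 5, 4, 6, 9, 3, 8, 10, 7]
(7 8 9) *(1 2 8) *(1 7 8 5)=(1 2 5)(8 9)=[0, 2, 5, 3, 4, 1, 6, 7, 9, 8]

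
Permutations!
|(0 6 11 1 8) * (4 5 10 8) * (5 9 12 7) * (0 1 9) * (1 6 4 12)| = 18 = |(0 4)(1 12 7 5 10 8 6 11 9)|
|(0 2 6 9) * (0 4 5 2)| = |(2 6 9 4 5)| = 5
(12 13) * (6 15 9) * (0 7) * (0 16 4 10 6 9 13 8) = (0 7 16 4 10 6 15 13 12 8) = [7, 1, 2, 3, 10, 5, 15, 16, 0, 9, 6, 11, 8, 12, 14, 13, 4]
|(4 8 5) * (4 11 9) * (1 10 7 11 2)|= 9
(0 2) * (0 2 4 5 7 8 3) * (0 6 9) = (0 4 5 7 8 3 6 9) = [4, 1, 2, 6, 5, 7, 9, 8, 3, 0]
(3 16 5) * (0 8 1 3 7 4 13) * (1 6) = (0 8 6 1 3 16 5 7 4 13) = [8, 3, 2, 16, 13, 7, 1, 4, 6, 9, 10, 11, 12, 0, 14, 15, 5]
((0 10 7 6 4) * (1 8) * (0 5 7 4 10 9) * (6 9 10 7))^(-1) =(0 9 7 6 5 4 10)(1 8)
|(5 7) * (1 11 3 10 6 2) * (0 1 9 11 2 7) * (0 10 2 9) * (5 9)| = 10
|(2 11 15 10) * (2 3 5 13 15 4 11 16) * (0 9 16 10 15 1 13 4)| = 18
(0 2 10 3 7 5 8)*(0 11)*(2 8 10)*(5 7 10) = (0 8 11)(3 10) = [8, 1, 2, 10, 4, 5, 6, 7, 11, 9, 3, 0]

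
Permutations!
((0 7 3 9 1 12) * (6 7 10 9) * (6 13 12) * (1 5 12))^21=(0 10 9 5 12)(1 6 7 3 13)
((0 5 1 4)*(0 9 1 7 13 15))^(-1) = ((0 5 7 13 15)(1 4 9))^(-1) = (0 15 13 7 5)(1 9 4)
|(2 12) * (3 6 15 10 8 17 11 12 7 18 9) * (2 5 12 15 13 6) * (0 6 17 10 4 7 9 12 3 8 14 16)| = 18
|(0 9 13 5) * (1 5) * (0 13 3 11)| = 12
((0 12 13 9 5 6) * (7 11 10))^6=(13)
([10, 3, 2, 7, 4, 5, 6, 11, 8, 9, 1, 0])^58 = (0 7 1)(3 10 11)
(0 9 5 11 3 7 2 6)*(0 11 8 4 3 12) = (0 9 5 8 4 3 7 2 6 11 12) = [9, 1, 6, 7, 3, 8, 11, 2, 4, 5, 10, 12, 0]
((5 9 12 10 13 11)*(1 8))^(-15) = (1 8)(5 10)(9 13)(11 12)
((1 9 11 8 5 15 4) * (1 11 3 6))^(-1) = (1 6 3 9)(4 15 5 8 11)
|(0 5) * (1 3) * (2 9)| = 2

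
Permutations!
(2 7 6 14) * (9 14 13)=[0, 1, 7, 3, 4, 5, 13, 6, 8, 14, 10, 11, 12, 9, 2]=(2 7 6 13 9 14)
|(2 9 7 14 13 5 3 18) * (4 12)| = 8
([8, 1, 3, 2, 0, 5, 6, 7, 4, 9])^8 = (9)(0 4 8)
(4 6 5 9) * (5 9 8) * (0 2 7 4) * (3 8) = [2, 1, 7, 8, 6, 3, 9, 4, 5, 0] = (0 2 7 4 6 9)(3 8 5)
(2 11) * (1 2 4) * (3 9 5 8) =(1 2 11 4)(3 9 5 8) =[0, 2, 11, 9, 1, 8, 6, 7, 3, 5, 10, 4]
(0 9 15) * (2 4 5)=(0 9 15)(2 4 5)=[9, 1, 4, 3, 5, 2, 6, 7, 8, 15, 10, 11, 12, 13, 14, 0]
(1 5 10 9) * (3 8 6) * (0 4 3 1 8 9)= (0 4 3 9 8 6 1 5 10)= [4, 5, 2, 9, 3, 10, 1, 7, 6, 8, 0]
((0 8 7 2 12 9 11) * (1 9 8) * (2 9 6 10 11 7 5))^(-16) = ((0 1 6 10 11)(2 12 8 5)(7 9))^(-16) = (12)(0 11 10 6 1)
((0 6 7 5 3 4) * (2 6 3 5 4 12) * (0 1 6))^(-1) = (0 2 12 3)(1 4 7 6)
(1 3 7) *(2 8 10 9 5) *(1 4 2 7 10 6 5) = (1 3 10 9)(2 8 6 5 7 4) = [0, 3, 8, 10, 2, 7, 5, 4, 6, 1, 9]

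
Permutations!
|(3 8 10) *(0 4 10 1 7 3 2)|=|(0 4 10 2)(1 7 3 8)|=4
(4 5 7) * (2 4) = (2 4 5 7) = [0, 1, 4, 3, 5, 7, 6, 2]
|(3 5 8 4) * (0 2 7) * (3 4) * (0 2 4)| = |(0 4)(2 7)(3 5 8)| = 6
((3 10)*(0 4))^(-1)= ((0 4)(3 10))^(-1)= (0 4)(3 10)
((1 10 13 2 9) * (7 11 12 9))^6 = ((1 10 13 2 7 11 12 9))^6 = (1 12 7 13)(2 10 9 11)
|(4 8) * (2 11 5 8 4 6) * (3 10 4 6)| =8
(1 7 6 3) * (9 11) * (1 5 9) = [0, 7, 2, 5, 4, 9, 3, 6, 8, 11, 10, 1] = (1 7 6 3 5 9 11)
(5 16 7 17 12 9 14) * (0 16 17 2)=[16, 1, 0, 3, 4, 17, 6, 2, 8, 14, 10, 11, 9, 13, 5, 15, 7, 12]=(0 16 7 2)(5 17 12 9 14)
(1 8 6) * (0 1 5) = (0 1 8 6 5) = [1, 8, 2, 3, 4, 0, 5, 7, 6]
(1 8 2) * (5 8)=(1 5 8 2)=[0, 5, 1, 3, 4, 8, 6, 7, 2]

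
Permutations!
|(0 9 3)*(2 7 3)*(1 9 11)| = |(0 11 1 9 2 7 3)| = 7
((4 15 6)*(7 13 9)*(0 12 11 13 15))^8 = (0 4 6 15 7 9 13 11 12)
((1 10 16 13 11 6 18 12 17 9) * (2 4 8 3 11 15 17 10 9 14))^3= (1 9)(2 3 18 16 17 4 11 12 13 14 8 6 10 15)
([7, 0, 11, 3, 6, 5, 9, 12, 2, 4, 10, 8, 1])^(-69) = [1, 12, 2, 3, 4, 5, 6, 0, 8, 9, 10, 11, 7]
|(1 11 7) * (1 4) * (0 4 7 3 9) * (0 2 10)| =|(0 4 1 11 3 9 2 10)| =8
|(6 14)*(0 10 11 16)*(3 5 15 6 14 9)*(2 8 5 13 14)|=|(0 10 11 16)(2 8 5 15 6 9 3 13 14)|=36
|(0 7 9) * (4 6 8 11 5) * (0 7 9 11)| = |(0 9 7 11 5 4 6 8)| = 8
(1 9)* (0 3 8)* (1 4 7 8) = (0 3 1 9 4 7 8) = [3, 9, 2, 1, 7, 5, 6, 8, 0, 4]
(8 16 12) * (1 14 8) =[0, 14, 2, 3, 4, 5, 6, 7, 16, 9, 10, 11, 1, 13, 8, 15, 12] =(1 14 8 16 12)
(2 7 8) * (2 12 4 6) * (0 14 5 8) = (0 14 5 8 12 4 6 2 7) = [14, 1, 7, 3, 6, 8, 2, 0, 12, 9, 10, 11, 4, 13, 5]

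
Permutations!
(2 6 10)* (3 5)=(2 6 10)(3 5)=[0, 1, 6, 5, 4, 3, 10, 7, 8, 9, 2]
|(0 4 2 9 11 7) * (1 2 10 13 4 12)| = 21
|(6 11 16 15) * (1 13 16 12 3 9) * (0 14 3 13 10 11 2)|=13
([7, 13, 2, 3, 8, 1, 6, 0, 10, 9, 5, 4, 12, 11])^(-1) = (0 7)(1 5 10 8 4 11 13)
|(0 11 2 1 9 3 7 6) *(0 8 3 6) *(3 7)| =8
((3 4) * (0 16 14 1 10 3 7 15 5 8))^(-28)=(0 3 8 10 5 1 15 14 7 16 4)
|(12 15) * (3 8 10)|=|(3 8 10)(12 15)|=6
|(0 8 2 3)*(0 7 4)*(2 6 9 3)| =|(0 8 6 9 3 7 4)| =7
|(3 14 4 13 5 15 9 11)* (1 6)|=|(1 6)(3 14 4 13 5 15 9 11)|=8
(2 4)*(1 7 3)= [0, 7, 4, 1, 2, 5, 6, 3]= (1 7 3)(2 4)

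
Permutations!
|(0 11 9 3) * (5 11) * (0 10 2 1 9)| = |(0 5 11)(1 9 3 10 2)| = 15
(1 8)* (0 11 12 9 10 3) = (0 11 12 9 10 3)(1 8) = [11, 8, 2, 0, 4, 5, 6, 7, 1, 10, 3, 12, 9]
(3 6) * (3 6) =[0, 1, 2, 3, 4, 5, 6] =(6)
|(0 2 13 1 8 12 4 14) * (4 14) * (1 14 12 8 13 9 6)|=7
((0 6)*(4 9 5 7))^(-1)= (0 6)(4 7 5 9)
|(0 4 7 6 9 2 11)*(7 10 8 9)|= |(0 4 10 8 9 2 11)(6 7)|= 14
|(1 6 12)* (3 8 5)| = 3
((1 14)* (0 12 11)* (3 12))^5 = ((0 3 12 11)(1 14))^5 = (0 3 12 11)(1 14)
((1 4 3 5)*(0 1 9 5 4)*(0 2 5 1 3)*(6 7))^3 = (1 9 5 2)(6 7)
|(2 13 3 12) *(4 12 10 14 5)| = 8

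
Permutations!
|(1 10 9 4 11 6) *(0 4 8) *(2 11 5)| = |(0 4 5 2 11 6 1 10 9 8)| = 10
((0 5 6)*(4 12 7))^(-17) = ((0 5 6)(4 12 7))^(-17) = (0 5 6)(4 12 7)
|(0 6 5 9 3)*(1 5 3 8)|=|(0 6 3)(1 5 9 8)|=12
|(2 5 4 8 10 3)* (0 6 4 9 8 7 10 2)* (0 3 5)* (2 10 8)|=9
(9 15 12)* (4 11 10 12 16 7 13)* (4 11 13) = [0, 1, 2, 3, 13, 5, 6, 4, 8, 15, 12, 10, 9, 11, 14, 16, 7] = (4 13 11 10 12 9 15 16 7)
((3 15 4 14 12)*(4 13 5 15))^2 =(3 14)(4 12)(5 13 15)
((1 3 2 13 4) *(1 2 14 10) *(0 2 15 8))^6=(15)(1 14)(3 10)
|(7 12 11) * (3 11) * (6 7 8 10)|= |(3 11 8 10 6 7 12)|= 7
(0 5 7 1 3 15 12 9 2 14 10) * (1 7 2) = [5, 3, 14, 15, 4, 2, 6, 7, 8, 1, 0, 11, 9, 13, 10, 12] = (0 5 2 14 10)(1 3 15 12 9)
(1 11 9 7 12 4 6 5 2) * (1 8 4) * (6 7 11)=(1 6 5 2 8 4 7 12)(9 11)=[0, 6, 8, 3, 7, 2, 5, 12, 4, 11, 10, 9, 1]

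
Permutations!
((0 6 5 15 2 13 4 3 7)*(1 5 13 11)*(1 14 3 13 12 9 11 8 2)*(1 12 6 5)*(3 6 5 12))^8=(0 3 5 14 9)(6 11 12 7 15)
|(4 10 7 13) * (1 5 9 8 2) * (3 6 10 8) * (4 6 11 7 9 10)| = 12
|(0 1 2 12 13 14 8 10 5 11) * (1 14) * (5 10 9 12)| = 10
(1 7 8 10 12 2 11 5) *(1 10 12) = [0, 7, 11, 3, 4, 10, 6, 8, 12, 9, 1, 5, 2] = (1 7 8 12 2 11 5 10)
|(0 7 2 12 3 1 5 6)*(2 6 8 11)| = 21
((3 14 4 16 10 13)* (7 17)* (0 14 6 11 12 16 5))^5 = (0 14 4 5)(3 10 12 6 13 16 11)(7 17)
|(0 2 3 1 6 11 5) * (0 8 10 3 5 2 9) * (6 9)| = 10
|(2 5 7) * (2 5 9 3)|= 6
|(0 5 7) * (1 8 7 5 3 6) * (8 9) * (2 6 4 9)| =|(0 3 4 9 8 7)(1 2 6)| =6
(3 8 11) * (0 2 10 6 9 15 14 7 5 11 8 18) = (0 2 10 6 9 15 14 7 5 11 3 18) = [2, 1, 10, 18, 4, 11, 9, 5, 8, 15, 6, 3, 12, 13, 7, 14, 16, 17, 0]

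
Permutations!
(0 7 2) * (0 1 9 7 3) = (0 3)(1 9 7 2) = [3, 9, 1, 0, 4, 5, 6, 2, 8, 7]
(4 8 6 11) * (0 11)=(0 11 4 8 6)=[11, 1, 2, 3, 8, 5, 0, 7, 6, 9, 10, 4]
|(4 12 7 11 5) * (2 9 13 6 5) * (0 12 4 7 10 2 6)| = 12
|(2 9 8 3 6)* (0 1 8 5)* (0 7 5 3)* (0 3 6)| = |(0 1 8 3)(2 9 6)(5 7)| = 12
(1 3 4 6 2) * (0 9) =(0 9)(1 3 4 6 2) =[9, 3, 1, 4, 6, 5, 2, 7, 8, 0]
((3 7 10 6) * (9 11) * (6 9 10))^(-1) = (3 6 7)(9 10 11)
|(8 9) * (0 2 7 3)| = 4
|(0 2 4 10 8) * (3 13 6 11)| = |(0 2 4 10 8)(3 13 6 11)| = 20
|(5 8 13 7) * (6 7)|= 5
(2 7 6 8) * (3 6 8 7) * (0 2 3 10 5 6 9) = (0 2 10 5 6 7 8 3 9) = [2, 1, 10, 9, 4, 6, 7, 8, 3, 0, 5]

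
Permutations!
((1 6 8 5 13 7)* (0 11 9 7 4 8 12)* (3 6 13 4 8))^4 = (0 1 4)(3 11 13)(5 12 7)(6 9 8)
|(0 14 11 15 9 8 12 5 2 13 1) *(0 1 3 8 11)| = 6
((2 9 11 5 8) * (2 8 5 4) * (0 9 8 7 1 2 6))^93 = ((0 9 11 4 6)(1 2 8 7))^93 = (0 4 9 6 11)(1 2 8 7)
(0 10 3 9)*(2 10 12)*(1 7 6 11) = (0 12 2 10 3 9)(1 7 6 11) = [12, 7, 10, 9, 4, 5, 11, 6, 8, 0, 3, 1, 2]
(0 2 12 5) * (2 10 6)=(0 10 6 2 12 5)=[10, 1, 12, 3, 4, 0, 2, 7, 8, 9, 6, 11, 5]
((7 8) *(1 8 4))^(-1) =(1 4 7 8)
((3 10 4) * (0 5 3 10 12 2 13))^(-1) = ((0 5 3 12 2 13)(4 10))^(-1) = (0 13 2 12 3 5)(4 10)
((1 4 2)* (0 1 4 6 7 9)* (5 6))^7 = ((0 1 5 6 7 9)(2 4))^7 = (0 1 5 6 7 9)(2 4)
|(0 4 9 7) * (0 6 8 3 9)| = 10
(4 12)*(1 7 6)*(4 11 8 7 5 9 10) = (1 5 9 10 4 12 11 8 7 6) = [0, 5, 2, 3, 12, 9, 1, 6, 7, 10, 4, 8, 11]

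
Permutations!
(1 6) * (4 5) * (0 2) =(0 2)(1 6)(4 5) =[2, 6, 0, 3, 5, 4, 1]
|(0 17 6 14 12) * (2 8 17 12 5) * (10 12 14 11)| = 10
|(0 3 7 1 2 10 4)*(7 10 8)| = |(0 3 10 4)(1 2 8 7)| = 4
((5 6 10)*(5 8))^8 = ((5 6 10 8))^8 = (10)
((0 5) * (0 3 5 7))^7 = (0 7)(3 5)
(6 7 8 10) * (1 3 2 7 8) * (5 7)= (1 3 2 5 7)(6 8 10)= [0, 3, 5, 2, 4, 7, 8, 1, 10, 9, 6]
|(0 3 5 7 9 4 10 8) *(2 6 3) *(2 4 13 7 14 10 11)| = |(0 4 11 2 6 3 5 14 10 8)(7 9 13)| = 30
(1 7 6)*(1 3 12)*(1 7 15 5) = [0, 15, 2, 12, 4, 1, 3, 6, 8, 9, 10, 11, 7, 13, 14, 5] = (1 15 5)(3 12 7 6)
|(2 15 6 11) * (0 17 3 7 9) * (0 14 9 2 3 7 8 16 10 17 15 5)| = 12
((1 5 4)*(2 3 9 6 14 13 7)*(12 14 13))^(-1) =((1 5 4)(2 3 9 6 13 7)(12 14))^(-1) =(1 4 5)(2 7 13 6 9 3)(12 14)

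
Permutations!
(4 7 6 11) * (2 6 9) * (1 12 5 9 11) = (1 12 5 9 2 6)(4 7 11) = [0, 12, 6, 3, 7, 9, 1, 11, 8, 2, 10, 4, 5]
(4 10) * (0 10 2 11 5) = [10, 1, 11, 3, 2, 0, 6, 7, 8, 9, 4, 5] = (0 10 4 2 11 5)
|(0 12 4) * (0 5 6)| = |(0 12 4 5 6)| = 5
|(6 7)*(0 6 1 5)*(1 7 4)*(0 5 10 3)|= 6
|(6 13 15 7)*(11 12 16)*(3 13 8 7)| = |(3 13 15)(6 8 7)(11 12 16)| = 3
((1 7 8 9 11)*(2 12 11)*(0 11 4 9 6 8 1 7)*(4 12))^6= (12)(0 7)(1 11)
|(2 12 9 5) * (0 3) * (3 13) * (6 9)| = |(0 13 3)(2 12 6 9 5)| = 15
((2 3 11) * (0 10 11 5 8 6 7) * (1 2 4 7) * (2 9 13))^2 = (0 11 7 10 4)(1 13 3 8)(2 5 6 9)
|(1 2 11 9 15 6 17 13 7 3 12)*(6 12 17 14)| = |(1 2 11 9 15 12)(3 17 13 7)(6 14)| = 12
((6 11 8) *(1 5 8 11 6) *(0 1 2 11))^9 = ((0 1 5 8 2 11))^9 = (0 8)(1 2)(5 11)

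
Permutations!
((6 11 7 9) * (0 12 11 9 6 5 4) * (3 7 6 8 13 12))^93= (0 12 4 13 5 8 9 7 6 3 11)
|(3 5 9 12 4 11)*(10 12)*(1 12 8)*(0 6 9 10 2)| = 8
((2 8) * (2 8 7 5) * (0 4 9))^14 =((0 4 9)(2 7 5))^14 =(0 9 4)(2 5 7)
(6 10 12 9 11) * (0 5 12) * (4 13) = [5, 1, 2, 3, 13, 12, 10, 7, 8, 11, 0, 6, 9, 4] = (0 5 12 9 11 6 10)(4 13)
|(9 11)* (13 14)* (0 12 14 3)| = |(0 12 14 13 3)(9 11)| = 10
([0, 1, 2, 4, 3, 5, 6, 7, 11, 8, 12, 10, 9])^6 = [0, 1, 2, 3, 4, 5, 6, 7, 11, 8, 12, 10, 9]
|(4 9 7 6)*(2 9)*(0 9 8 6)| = |(0 9 7)(2 8 6 4)| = 12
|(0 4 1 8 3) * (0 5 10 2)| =|(0 4 1 8 3 5 10 2)| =8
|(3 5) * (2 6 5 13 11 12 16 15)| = |(2 6 5 3 13 11 12 16 15)| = 9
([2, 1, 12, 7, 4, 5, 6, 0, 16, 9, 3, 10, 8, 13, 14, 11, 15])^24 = [16, 1, 15, 12, 4, 5, 6, 8, 10, 9, 2, 0, 11, 13, 14, 7, 3]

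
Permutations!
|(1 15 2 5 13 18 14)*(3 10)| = 14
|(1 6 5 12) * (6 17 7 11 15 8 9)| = |(1 17 7 11 15 8 9 6 5 12)| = 10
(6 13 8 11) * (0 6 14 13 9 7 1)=(0 6 9 7 1)(8 11 14 13)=[6, 0, 2, 3, 4, 5, 9, 1, 11, 7, 10, 14, 12, 8, 13]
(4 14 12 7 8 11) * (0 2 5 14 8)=(0 2 5 14 12 7)(4 8 11)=[2, 1, 5, 3, 8, 14, 6, 0, 11, 9, 10, 4, 7, 13, 12]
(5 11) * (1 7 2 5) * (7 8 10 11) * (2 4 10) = (1 8 2 5 7 4 10 11) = [0, 8, 5, 3, 10, 7, 6, 4, 2, 9, 11, 1]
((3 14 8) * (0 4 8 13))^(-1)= ((0 4 8 3 14 13))^(-1)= (0 13 14 3 8 4)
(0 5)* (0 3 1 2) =[5, 2, 0, 1, 4, 3] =(0 5 3 1 2)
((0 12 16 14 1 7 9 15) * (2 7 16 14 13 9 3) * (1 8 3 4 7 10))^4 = ((0 12 14 8 3 2 10 1 16 13 9 15)(4 7))^4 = (0 3 16)(1 15 8)(2 13 12)(9 14 10)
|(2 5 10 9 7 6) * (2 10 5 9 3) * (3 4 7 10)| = 7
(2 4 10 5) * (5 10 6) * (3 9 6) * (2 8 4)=(10)(3 9 6 5 8 4)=[0, 1, 2, 9, 3, 8, 5, 7, 4, 6, 10]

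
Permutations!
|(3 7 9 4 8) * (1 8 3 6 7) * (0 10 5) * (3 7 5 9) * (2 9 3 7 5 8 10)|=30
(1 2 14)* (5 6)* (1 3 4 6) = (1 2 14 3 4 6 5) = [0, 2, 14, 4, 6, 1, 5, 7, 8, 9, 10, 11, 12, 13, 3]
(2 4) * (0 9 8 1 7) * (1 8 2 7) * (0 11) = (0 9 2 4 7 11) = [9, 1, 4, 3, 7, 5, 6, 11, 8, 2, 10, 0]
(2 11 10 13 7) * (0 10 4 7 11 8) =(0 10 13 11 4 7 2 8) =[10, 1, 8, 3, 7, 5, 6, 2, 0, 9, 13, 4, 12, 11]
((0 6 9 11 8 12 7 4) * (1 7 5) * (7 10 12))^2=(0 9 8 4 6 11 7)(1 12)(5 10)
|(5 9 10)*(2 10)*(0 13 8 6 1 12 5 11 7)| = |(0 13 8 6 1 12 5 9 2 10 11 7)| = 12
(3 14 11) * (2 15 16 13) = (2 15 16 13)(3 14 11) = [0, 1, 15, 14, 4, 5, 6, 7, 8, 9, 10, 3, 12, 2, 11, 16, 13]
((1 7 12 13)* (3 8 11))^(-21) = ((1 7 12 13)(3 8 11))^(-21) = (1 13 12 7)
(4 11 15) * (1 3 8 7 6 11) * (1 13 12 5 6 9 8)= (1 3)(4 13 12 5 6 11 15)(7 9 8)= [0, 3, 2, 1, 13, 6, 11, 9, 7, 8, 10, 15, 5, 12, 14, 4]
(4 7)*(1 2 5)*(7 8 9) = (1 2 5)(4 8 9 7) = [0, 2, 5, 3, 8, 1, 6, 4, 9, 7]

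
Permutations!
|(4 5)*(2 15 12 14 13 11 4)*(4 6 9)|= |(2 15 12 14 13 11 6 9 4 5)|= 10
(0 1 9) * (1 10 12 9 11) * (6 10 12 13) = (0 12 9)(1 11)(6 10 13) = [12, 11, 2, 3, 4, 5, 10, 7, 8, 0, 13, 1, 9, 6]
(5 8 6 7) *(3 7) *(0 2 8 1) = (0 2 8 6 3 7 5 1) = [2, 0, 8, 7, 4, 1, 3, 5, 6]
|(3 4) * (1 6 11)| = 6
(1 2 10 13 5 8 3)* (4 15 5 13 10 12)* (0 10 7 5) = (0 10 7 5 8 3 1 2 12 4 15) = [10, 2, 12, 1, 15, 8, 6, 5, 3, 9, 7, 11, 4, 13, 14, 0]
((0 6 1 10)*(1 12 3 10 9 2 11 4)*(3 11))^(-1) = (0 10 3 2 9 1 4 11 12 6)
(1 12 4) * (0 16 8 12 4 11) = [16, 4, 2, 3, 1, 5, 6, 7, 12, 9, 10, 0, 11, 13, 14, 15, 8] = (0 16 8 12 11)(1 4)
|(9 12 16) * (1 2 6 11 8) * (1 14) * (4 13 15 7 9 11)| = 13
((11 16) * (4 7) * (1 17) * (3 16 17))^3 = ((1 3 16 11 17)(4 7))^3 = (1 11 3 17 16)(4 7)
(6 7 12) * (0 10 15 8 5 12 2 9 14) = (0 10 15 8 5 12 6 7 2 9 14) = [10, 1, 9, 3, 4, 12, 7, 2, 5, 14, 15, 11, 6, 13, 0, 8]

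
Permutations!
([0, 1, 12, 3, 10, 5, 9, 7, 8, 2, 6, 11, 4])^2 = (2 4 6)(9 12 10)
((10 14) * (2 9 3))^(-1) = (2 3 9)(10 14)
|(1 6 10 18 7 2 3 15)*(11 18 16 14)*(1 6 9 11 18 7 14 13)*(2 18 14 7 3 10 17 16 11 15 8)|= 70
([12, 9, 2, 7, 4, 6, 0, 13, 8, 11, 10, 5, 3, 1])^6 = (0 9 3 5 13)(1 12 11 7 6)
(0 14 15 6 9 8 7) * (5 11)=[14, 1, 2, 3, 4, 11, 9, 0, 7, 8, 10, 5, 12, 13, 15, 6]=(0 14 15 6 9 8 7)(5 11)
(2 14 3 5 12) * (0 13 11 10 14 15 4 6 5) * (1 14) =[13, 14, 15, 0, 6, 12, 5, 7, 8, 9, 1, 10, 2, 11, 3, 4] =(0 13 11 10 1 14 3)(2 15 4 6 5 12)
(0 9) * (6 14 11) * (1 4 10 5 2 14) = [9, 4, 14, 3, 10, 2, 1, 7, 8, 0, 5, 6, 12, 13, 11] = (0 9)(1 4 10 5 2 14 11 6)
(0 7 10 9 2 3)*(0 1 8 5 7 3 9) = (0 3 1 8 5 7 10)(2 9) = [3, 8, 9, 1, 4, 7, 6, 10, 5, 2, 0]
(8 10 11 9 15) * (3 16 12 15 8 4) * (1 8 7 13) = [0, 8, 2, 16, 3, 5, 6, 13, 10, 7, 11, 9, 15, 1, 14, 4, 12] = (1 8 10 11 9 7 13)(3 16 12 15 4)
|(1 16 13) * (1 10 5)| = 5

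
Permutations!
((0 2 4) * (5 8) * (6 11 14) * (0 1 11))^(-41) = (0 2 4 1 11 14 6)(5 8)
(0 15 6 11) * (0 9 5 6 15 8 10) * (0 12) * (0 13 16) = (0 8 10 12 13 16)(5 6 11 9) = [8, 1, 2, 3, 4, 6, 11, 7, 10, 5, 12, 9, 13, 16, 14, 15, 0]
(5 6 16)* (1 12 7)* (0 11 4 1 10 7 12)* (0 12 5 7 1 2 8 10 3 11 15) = (0 15)(1 12 5 6 16 7 3 11 4 2 8 10) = [15, 12, 8, 11, 2, 6, 16, 3, 10, 9, 1, 4, 5, 13, 14, 0, 7]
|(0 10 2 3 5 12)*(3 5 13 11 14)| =|(0 10 2 5 12)(3 13 11 14)| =20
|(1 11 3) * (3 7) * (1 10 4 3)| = |(1 11 7)(3 10 4)| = 3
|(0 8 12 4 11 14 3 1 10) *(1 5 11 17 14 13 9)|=|(0 8 12 4 17 14 3 5 11 13 9 1 10)|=13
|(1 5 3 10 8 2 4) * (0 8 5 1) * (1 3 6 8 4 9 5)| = 30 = |(0 4)(1 3 10)(2 9 5 6 8)|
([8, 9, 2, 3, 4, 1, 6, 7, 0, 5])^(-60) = (9)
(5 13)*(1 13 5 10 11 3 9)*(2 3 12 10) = (1 13 2 3 9)(10 11 12) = [0, 13, 3, 9, 4, 5, 6, 7, 8, 1, 11, 12, 10, 2]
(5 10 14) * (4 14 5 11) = (4 14 11)(5 10) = [0, 1, 2, 3, 14, 10, 6, 7, 8, 9, 5, 4, 12, 13, 11]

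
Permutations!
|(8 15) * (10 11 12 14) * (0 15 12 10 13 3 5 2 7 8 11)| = 8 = |(0 15 11 10)(2 7 8 12 14 13 3 5)|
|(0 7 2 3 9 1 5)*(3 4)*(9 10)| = 9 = |(0 7 2 4 3 10 9 1 5)|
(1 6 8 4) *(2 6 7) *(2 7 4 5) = [0, 4, 6, 3, 1, 2, 8, 7, 5] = (1 4)(2 6 8 5)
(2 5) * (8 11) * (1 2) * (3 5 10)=(1 2 10 3 5)(8 11)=[0, 2, 10, 5, 4, 1, 6, 7, 11, 9, 3, 8]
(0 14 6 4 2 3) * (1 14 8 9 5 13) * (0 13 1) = [8, 14, 3, 13, 2, 1, 4, 7, 9, 5, 10, 11, 12, 0, 6] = (0 8 9 5 1 14 6 4 2 3 13)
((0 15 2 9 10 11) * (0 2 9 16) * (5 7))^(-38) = (0 11 15 2 9 16 10)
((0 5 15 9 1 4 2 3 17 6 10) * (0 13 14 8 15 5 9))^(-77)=((0 9 1 4 2 3 17 6 10 13 14 8 15))^(-77)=(0 9 1 4 2 3 17 6 10 13 14 8 15)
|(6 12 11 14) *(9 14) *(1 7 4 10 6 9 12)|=10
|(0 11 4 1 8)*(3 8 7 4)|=|(0 11 3 8)(1 7 4)|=12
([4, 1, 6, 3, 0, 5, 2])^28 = (6)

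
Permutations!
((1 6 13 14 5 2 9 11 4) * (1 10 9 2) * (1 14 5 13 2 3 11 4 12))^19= (1 6 2 3 11 12)(4 10 9)(5 14 13)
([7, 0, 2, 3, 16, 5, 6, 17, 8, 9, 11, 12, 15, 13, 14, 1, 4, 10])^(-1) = (0 1 15 12 11 10 17 7)(4 16)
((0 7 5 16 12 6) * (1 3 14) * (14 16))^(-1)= (0 6 12 16 3 1 14 5 7)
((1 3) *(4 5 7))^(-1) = (1 3)(4 7 5)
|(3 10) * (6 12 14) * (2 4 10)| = 12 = |(2 4 10 3)(6 12 14)|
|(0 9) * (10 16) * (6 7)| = |(0 9)(6 7)(10 16)| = 2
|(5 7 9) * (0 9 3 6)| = 6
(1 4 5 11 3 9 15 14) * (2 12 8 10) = (1 4 5 11 3 9 15 14)(2 12 8 10) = [0, 4, 12, 9, 5, 11, 6, 7, 10, 15, 2, 3, 8, 13, 1, 14]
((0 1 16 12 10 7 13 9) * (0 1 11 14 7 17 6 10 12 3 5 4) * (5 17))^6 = (0 1 5 13 6 14 3)(4 9 10 7 17 11 16)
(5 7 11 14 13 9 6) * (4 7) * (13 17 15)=(4 7 11 14 17 15 13 9 6 5)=[0, 1, 2, 3, 7, 4, 5, 11, 8, 6, 10, 14, 12, 9, 17, 13, 16, 15]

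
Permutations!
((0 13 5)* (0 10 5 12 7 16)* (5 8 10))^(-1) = (0 16 7 12 13)(8 10)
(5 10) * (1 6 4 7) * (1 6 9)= (1 9)(4 7 6)(5 10)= [0, 9, 2, 3, 7, 10, 4, 6, 8, 1, 5]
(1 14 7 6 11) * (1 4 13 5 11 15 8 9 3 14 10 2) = (1 10 2)(3 14 7 6 15 8 9)(4 13 5 11) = [0, 10, 1, 14, 13, 11, 15, 6, 9, 3, 2, 4, 12, 5, 7, 8]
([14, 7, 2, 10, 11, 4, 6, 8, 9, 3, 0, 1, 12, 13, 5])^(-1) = (0 10 3 9 8 7 1 11 4 5 14)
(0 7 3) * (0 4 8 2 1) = (0 7 3 4 8 2 1) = [7, 0, 1, 4, 8, 5, 6, 3, 2]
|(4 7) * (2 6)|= |(2 6)(4 7)|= 2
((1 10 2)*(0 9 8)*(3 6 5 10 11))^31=((0 9 8)(1 11 3 6 5 10 2))^31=(0 9 8)(1 6 2 3 10 11 5)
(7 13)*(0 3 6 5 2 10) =(0 3 6 5 2 10)(7 13) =[3, 1, 10, 6, 4, 2, 5, 13, 8, 9, 0, 11, 12, 7]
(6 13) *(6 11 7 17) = (6 13 11 7 17) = [0, 1, 2, 3, 4, 5, 13, 17, 8, 9, 10, 7, 12, 11, 14, 15, 16, 6]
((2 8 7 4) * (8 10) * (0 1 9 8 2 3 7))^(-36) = ((0 1 9 8)(2 10)(3 7 4))^(-36) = (10)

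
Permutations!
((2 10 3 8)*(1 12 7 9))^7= ((1 12 7 9)(2 10 3 8))^7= (1 9 7 12)(2 8 3 10)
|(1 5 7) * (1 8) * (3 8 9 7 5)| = 6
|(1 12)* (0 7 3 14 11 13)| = 6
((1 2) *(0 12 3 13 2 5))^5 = (0 1 13 12 5 2 3)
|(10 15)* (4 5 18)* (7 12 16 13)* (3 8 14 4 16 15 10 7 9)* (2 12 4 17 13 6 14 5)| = 10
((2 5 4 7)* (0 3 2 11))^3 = (0 5 11 2 7 3 4)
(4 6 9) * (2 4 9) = [0, 1, 4, 3, 6, 5, 2, 7, 8, 9] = (9)(2 4 6)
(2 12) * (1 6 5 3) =[0, 6, 12, 1, 4, 3, 5, 7, 8, 9, 10, 11, 2] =(1 6 5 3)(2 12)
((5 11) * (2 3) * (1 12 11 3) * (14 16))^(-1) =(1 2 3 5 11 12)(14 16)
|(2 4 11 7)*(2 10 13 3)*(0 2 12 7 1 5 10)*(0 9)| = |(0 2 4 11 1 5 10 13 3 12 7 9)| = 12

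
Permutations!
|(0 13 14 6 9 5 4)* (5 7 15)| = 9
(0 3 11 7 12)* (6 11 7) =(0 3 7 12)(6 11) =[3, 1, 2, 7, 4, 5, 11, 12, 8, 9, 10, 6, 0]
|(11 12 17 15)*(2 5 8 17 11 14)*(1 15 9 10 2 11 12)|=12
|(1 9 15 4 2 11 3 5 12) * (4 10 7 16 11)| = |(1 9 15 10 7 16 11 3 5 12)(2 4)| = 10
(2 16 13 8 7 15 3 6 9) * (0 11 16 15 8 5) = (0 11 16 13 5)(2 15 3 6 9)(7 8) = [11, 1, 15, 6, 4, 0, 9, 8, 7, 2, 10, 16, 12, 5, 14, 3, 13]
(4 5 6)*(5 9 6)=(4 9 6)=[0, 1, 2, 3, 9, 5, 4, 7, 8, 6]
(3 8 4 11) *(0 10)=(0 10)(3 8 4 11)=[10, 1, 2, 8, 11, 5, 6, 7, 4, 9, 0, 3]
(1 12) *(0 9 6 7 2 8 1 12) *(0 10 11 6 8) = (12)(0 9 8 1 10 11 6 7 2) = [9, 10, 0, 3, 4, 5, 7, 2, 1, 8, 11, 6, 12]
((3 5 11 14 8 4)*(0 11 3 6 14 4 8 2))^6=(14)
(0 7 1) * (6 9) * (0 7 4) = (0 4)(1 7)(6 9) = [4, 7, 2, 3, 0, 5, 9, 1, 8, 6]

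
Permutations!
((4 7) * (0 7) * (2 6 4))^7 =(0 2 4 7 6)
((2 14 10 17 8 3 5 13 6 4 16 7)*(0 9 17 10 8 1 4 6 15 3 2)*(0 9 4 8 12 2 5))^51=(0 7 1 13)(3 16 17 5)(4 9 8 15)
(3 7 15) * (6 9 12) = [0, 1, 2, 7, 4, 5, 9, 15, 8, 12, 10, 11, 6, 13, 14, 3] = (3 7 15)(6 9 12)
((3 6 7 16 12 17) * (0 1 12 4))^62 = (0 4 16 7 6 3 17 12 1)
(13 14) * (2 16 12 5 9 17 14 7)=(2 16 12 5 9 17 14 13 7)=[0, 1, 16, 3, 4, 9, 6, 2, 8, 17, 10, 11, 5, 7, 13, 15, 12, 14]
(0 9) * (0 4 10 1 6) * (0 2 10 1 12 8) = (0 9 4 1 6 2 10 12 8) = [9, 6, 10, 3, 1, 5, 2, 7, 0, 4, 12, 11, 8]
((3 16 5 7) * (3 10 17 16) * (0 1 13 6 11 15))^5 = ((0 1 13 6 11 15)(5 7 10 17 16))^5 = (17)(0 15 11 6 13 1)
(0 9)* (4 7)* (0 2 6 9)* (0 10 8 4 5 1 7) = (0 10 8 4)(1 7 5)(2 6 9) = [10, 7, 6, 3, 0, 1, 9, 5, 4, 2, 8]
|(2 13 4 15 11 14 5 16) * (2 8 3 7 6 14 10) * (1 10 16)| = 14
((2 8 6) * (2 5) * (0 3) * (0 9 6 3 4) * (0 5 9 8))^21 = ((0 4 5 2)(3 8)(6 9))^21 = (0 4 5 2)(3 8)(6 9)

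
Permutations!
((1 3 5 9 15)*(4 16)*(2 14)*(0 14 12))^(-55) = (0 14 2 12)(4 16)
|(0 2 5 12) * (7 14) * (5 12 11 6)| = 6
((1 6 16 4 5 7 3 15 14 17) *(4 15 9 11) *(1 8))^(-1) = (1 8 17 14 15 16 6)(3 7 5 4 11 9)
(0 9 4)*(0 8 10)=(0 9 4 8 10)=[9, 1, 2, 3, 8, 5, 6, 7, 10, 4, 0]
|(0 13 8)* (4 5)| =|(0 13 8)(4 5)| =6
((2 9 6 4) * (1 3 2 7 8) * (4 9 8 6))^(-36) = ((1 3 2 8)(4 7 6 9))^(-36) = (9)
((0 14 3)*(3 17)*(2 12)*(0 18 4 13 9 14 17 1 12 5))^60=(18)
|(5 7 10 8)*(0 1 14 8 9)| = 8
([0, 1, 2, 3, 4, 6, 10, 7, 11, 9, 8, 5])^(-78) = [0, 1, 2, 3, 4, 10, 8, 7, 5, 9, 11, 6]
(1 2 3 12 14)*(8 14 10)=(1 2 3 12 10 8 14)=[0, 2, 3, 12, 4, 5, 6, 7, 14, 9, 8, 11, 10, 13, 1]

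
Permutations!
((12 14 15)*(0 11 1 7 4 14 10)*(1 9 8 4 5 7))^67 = (0 4 10 8 12 9 15 11 14)(5 7)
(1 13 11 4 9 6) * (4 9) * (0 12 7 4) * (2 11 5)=(0 12 7 4)(1 13 5 2 11 9 6)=[12, 13, 11, 3, 0, 2, 1, 4, 8, 6, 10, 9, 7, 5]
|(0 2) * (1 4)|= |(0 2)(1 4)|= 2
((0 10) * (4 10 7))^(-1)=(0 10 4 7)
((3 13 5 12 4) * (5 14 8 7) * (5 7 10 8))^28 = (3 12 14)(4 5 13)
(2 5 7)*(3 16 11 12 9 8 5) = (2 3 16 11 12 9 8 5 7) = [0, 1, 3, 16, 4, 7, 6, 2, 5, 8, 10, 12, 9, 13, 14, 15, 11]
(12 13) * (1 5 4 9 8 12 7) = (1 5 4 9 8 12 13 7) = [0, 5, 2, 3, 9, 4, 6, 1, 12, 8, 10, 11, 13, 7]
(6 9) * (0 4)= (0 4)(6 9)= [4, 1, 2, 3, 0, 5, 9, 7, 8, 6]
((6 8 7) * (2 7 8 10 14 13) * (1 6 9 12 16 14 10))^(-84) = (16)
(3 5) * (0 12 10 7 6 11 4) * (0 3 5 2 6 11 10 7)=(0 12 7 11 4 3 2 6 10)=[12, 1, 6, 2, 3, 5, 10, 11, 8, 9, 0, 4, 7]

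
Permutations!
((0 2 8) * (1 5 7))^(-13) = ((0 2 8)(1 5 7))^(-13) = (0 8 2)(1 7 5)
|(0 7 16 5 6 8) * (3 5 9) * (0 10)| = |(0 7 16 9 3 5 6 8 10)| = 9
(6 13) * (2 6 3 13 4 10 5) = (2 6 4 10 5)(3 13) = [0, 1, 6, 13, 10, 2, 4, 7, 8, 9, 5, 11, 12, 3]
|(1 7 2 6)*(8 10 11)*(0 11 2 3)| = |(0 11 8 10 2 6 1 7 3)| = 9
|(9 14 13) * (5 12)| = 6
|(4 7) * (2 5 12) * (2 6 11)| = 10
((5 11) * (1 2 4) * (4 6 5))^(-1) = (1 4 11 5 6 2)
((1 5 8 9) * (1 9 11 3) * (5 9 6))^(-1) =((1 9 6 5 8 11 3))^(-1) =(1 3 11 8 5 6 9)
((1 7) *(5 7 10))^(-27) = (1 10 5 7)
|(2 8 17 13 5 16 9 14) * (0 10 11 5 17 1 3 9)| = |(0 10 11 5 16)(1 3 9 14 2 8)(13 17)| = 30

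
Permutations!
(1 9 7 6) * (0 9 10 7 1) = (0 9 1 10 7 6) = [9, 10, 2, 3, 4, 5, 0, 6, 8, 1, 7]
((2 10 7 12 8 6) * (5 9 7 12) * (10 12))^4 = (12)(5 9 7)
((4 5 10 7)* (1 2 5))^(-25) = ((1 2 5 10 7 4))^(-25) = (1 4 7 10 5 2)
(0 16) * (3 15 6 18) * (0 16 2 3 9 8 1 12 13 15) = [2, 12, 3, 0, 4, 5, 18, 7, 1, 8, 10, 11, 13, 15, 14, 6, 16, 17, 9] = (0 2 3)(1 12 13 15 6 18 9 8)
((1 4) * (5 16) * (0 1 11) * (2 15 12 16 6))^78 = (16)(0 4)(1 11)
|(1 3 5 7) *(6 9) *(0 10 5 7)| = |(0 10 5)(1 3 7)(6 9)| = 6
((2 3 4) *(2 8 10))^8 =((2 3 4 8 10))^8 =(2 8 3 10 4)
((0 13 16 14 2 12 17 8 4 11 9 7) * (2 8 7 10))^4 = ((0 13 16 14 8 4 11 9 10 2 12 17 7))^4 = (0 8 10 7 14 9 17 16 11 12 13 4 2)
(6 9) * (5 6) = [0, 1, 2, 3, 4, 6, 9, 7, 8, 5] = (5 6 9)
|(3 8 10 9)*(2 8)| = 5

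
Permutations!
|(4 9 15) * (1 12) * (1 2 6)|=12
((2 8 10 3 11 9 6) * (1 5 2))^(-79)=(1 2 10 11 6 5 8 3 9)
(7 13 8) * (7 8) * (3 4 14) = (3 4 14)(7 13) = [0, 1, 2, 4, 14, 5, 6, 13, 8, 9, 10, 11, 12, 7, 3]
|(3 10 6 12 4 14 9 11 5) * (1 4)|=10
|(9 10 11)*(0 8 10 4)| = |(0 8 10 11 9 4)| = 6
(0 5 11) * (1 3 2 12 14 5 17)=(0 17 1 3 2 12 14 5 11)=[17, 3, 12, 2, 4, 11, 6, 7, 8, 9, 10, 0, 14, 13, 5, 15, 16, 1]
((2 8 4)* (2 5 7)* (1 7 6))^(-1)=((1 7 2 8 4 5 6))^(-1)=(1 6 5 4 8 2 7)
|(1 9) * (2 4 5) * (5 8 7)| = |(1 9)(2 4 8 7 5)| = 10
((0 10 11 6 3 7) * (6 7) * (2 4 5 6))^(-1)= (0 7 11 10)(2 3 6 5 4)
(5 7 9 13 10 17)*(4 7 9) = (4 7)(5 9 13 10 17) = [0, 1, 2, 3, 7, 9, 6, 4, 8, 13, 17, 11, 12, 10, 14, 15, 16, 5]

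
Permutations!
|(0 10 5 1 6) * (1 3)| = |(0 10 5 3 1 6)| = 6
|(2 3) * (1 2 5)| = 4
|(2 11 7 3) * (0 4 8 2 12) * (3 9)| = 9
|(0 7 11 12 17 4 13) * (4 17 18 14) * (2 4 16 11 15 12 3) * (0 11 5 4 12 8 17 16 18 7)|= 12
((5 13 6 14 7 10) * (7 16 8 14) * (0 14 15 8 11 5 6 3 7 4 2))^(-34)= (0 16 5 3 10 4)(2 14 11 13 7 6)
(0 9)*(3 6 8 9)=(0 3 6 8 9)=[3, 1, 2, 6, 4, 5, 8, 7, 9, 0]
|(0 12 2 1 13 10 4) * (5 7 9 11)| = |(0 12 2 1 13 10 4)(5 7 9 11)| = 28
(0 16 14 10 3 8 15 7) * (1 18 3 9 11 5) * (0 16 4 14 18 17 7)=(0 4 14 10 9 11 5 1 17 7 16 18 3 8 15)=[4, 17, 2, 8, 14, 1, 6, 16, 15, 11, 9, 5, 12, 13, 10, 0, 18, 7, 3]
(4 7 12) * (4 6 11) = (4 7 12 6 11) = [0, 1, 2, 3, 7, 5, 11, 12, 8, 9, 10, 4, 6]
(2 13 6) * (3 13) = (2 3 13 6) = [0, 1, 3, 13, 4, 5, 2, 7, 8, 9, 10, 11, 12, 6]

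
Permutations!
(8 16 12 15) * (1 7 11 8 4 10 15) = [0, 7, 2, 3, 10, 5, 6, 11, 16, 9, 15, 8, 1, 13, 14, 4, 12] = (1 7 11 8 16 12)(4 10 15)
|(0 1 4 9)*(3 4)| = 5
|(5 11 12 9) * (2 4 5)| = 6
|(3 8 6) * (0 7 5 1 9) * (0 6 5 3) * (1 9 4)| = 14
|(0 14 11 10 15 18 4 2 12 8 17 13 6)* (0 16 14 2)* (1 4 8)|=|(0 2 12 1 4)(6 16 14 11 10 15 18 8 17 13)|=10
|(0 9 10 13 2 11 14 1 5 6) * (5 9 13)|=|(0 13 2 11 14 1 9 10 5 6)|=10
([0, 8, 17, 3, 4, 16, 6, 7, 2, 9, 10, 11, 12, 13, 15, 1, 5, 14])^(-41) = [0, 8, 17, 3, 4, 16, 6, 7, 2, 9, 10, 11, 12, 13, 15, 1, 5, 14]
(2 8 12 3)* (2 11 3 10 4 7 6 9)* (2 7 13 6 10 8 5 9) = (2 5 9 7 10 4 13 6)(3 11)(8 12) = [0, 1, 5, 11, 13, 9, 2, 10, 12, 7, 4, 3, 8, 6]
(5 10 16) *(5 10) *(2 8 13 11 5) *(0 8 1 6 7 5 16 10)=(0 8 13 11 16)(1 6 7 5 2)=[8, 6, 1, 3, 4, 2, 7, 5, 13, 9, 10, 16, 12, 11, 14, 15, 0]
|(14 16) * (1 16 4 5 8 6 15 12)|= |(1 16 14 4 5 8 6 15 12)|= 9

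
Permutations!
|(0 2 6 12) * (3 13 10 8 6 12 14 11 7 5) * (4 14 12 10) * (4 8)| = |(0 2 10 4 14 11 7 5 3 13 8 6 12)| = 13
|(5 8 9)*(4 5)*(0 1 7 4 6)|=|(0 1 7 4 5 8 9 6)|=8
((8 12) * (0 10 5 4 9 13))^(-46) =((0 10 5 4 9 13)(8 12))^(-46) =(0 5 9)(4 13 10)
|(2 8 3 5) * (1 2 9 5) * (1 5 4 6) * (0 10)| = |(0 10)(1 2 8 3 5 9 4 6)| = 8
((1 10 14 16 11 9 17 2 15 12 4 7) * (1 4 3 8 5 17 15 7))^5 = ((1 10 14 16 11 9 15 12 3 8 5 17 2 7 4))^5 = (1 9 5)(2 14 12)(3 7 16)(4 11 8)(10 15 17)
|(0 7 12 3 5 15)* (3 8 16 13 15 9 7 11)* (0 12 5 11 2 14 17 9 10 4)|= 90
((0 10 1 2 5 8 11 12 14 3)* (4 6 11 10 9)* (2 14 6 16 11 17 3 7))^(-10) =((0 9 4 16 11 12 6 17 3)(1 14 7 2 5 8 10))^(-10) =(0 3 17 6 12 11 16 4 9)(1 5 14 8 7 10 2)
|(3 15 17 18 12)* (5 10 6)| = 15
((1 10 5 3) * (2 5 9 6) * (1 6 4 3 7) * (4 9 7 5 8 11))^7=(1 10 7)(2 8 11 4 3 6)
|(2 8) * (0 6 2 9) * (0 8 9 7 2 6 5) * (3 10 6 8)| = |(0 5)(2 9 3 10 6 8 7)| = 14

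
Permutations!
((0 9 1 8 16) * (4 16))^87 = ((0 9 1 8 4 16))^87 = (0 8)(1 16)(4 9)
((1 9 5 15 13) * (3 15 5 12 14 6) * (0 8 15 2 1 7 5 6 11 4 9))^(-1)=(0 1 2 3 6 5 7 13 15 8)(4 11 14 12 9)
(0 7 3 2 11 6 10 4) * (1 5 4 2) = [7, 5, 11, 1, 0, 4, 10, 3, 8, 9, 2, 6] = (0 7 3 1 5 4)(2 11 6 10)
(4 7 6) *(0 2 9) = (0 2 9)(4 7 6) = [2, 1, 9, 3, 7, 5, 4, 6, 8, 0]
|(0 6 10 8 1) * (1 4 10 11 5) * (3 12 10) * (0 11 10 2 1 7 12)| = 6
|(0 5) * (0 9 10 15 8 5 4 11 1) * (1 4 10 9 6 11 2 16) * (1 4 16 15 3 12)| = 40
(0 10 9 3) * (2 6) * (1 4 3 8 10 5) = (0 5 1 4 3)(2 6)(8 10 9) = [5, 4, 6, 0, 3, 1, 2, 7, 10, 8, 9]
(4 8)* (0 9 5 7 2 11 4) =(0 9 5 7 2 11 4 8) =[9, 1, 11, 3, 8, 7, 6, 2, 0, 5, 10, 4]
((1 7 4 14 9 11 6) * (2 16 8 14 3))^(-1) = (1 6 11 9 14 8 16 2 3 4 7)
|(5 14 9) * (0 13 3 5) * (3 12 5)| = 6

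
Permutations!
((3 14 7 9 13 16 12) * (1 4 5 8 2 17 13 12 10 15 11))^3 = (1 8 13 15 4 2 16 11 5 17 10)(3 9 14 12 7)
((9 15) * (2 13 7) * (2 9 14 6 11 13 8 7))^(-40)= (2 14 8 6 7 11 9 13 15)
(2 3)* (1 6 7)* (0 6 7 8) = (0 6 8)(1 7)(2 3) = [6, 7, 3, 2, 4, 5, 8, 1, 0]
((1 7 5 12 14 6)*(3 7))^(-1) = (1 6 14 12 5 7 3)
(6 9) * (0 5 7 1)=[5, 0, 2, 3, 4, 7, 9, 1, 8, 6]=(0 5 7 1)(6 9)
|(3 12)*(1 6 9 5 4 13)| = |(1 6 9 5 4 13)(3 12)| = 6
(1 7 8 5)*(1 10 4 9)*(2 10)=(1 7 8 5 2 10 4 9)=[0, 7, 10, 3, 9, 2, 6, 8, 5, 1, 4]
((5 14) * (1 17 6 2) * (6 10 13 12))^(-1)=((1 17 10 13 12 6 2)(5 14))^(-1)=(1 2 6 12 13 10 17)(5 14)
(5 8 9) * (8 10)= (5 10 8 9)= [0, 1, 2, 3, 4, 10, 6, 7, 9, 5, 8]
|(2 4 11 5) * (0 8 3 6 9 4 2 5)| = |(0 8 3 6 9 4 11)| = 7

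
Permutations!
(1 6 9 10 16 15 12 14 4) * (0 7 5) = (0 7 5)(1 6 9 10 16 15 12 14 4) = [7, 6, 2, 3, 1, 0, 9, 5, 8, 10, 16, 11, 14, 13, 4, 12, 15]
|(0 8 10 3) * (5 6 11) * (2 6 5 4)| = |(0 8 10 3)(2 6 11 4)| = 4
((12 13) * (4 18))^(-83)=(4 18)(12 13)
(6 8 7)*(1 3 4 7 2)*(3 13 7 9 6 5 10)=(1 13 7 5 10 3 4 9 6 8 2)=[0, 13, 1, 4, 9, 10, 8, 5, 2, 6, 3, 11, 12, 7]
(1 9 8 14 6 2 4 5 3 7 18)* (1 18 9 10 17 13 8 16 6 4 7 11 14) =[0, 10, 7, 11, 5, 3, 2, 9, 1, 16, 17, 14, 12, 8, 4, 15, 6, 13, 18] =(18)(1 10 17 13 8)(2 7 9 16 6)(3 11 14 4 5)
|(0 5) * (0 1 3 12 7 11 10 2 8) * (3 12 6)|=|(0 5 1 12 7 11 10 2 8)(3 6)|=18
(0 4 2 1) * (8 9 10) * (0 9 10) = (0 4 2 1 9)(8 10) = [4, 9, 1, 3, 2, 5, 6, 7, 10, 0, 8]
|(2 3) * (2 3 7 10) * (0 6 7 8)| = |(0 6 7 10 2 8)| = 6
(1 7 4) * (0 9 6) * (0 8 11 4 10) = (0 9 6 8 11 4 1 7 10) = [9, 7, 2, 3, 1, 5, 8, 10, 11, 6, 0, 4]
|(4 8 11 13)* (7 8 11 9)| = |(4 11 13)(7 8 9)| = 3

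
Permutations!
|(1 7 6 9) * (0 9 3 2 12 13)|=9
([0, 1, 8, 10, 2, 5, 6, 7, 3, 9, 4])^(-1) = (2 4 10 3 8)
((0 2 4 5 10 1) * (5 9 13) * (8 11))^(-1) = ((0 2 4 9 13 5 10 1)(8 11))^(-1) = (0 1 10 5 13 9 4 2)(8 11)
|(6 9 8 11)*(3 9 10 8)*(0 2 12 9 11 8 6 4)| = 14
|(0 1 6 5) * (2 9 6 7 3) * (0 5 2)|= |(0 1 7 3)(2 9 6)|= 12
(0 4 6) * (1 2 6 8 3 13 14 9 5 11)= [4, 2, 6, 13, 8, 11, 0, 7, 3, 5, 10, 1, 12, 14, 9]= (0 4 8 3 13 14 9 5 11 1 2 6)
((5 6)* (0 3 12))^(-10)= ((0 3 12)(5 6))^(-10)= (0 12 3)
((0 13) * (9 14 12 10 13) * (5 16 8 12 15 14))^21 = (0 12 5 13 8 9 10 16)(14 15)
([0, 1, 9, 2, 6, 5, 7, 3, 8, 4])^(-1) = [0, 1, 3, 7, 9, 5, 4, 6, 8, 2]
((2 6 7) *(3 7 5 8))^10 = (2 3 5)(6 7 8)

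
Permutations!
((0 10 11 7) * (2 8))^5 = (0 10 11 7)(2 8)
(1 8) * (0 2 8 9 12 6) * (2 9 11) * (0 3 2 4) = (0 9 12 6 3 2 8 1 11 4) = [9, 11, 8, 2, 0, 5, 3, 7, 1, 12, 10, 4, 6]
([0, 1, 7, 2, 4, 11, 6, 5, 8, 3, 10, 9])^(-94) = (2 5 9)(3 7 11)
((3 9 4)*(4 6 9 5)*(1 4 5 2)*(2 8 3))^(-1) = (1 2 4)(3 8)(6 9)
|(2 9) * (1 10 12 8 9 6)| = 7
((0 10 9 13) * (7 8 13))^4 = (0 8 9)(7 10 13)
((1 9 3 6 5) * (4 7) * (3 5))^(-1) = (1 5 9)(3 6)(4 7) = ((1 9 5)(3 6)(4 7))^(-1)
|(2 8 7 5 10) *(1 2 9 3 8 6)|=6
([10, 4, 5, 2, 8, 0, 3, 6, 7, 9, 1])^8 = [2, 0, 6, 7, 10, 3, 8, 4, 1, 9, 5]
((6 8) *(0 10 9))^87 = ((0 10 9)(6 8))^87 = (10)(6 8)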